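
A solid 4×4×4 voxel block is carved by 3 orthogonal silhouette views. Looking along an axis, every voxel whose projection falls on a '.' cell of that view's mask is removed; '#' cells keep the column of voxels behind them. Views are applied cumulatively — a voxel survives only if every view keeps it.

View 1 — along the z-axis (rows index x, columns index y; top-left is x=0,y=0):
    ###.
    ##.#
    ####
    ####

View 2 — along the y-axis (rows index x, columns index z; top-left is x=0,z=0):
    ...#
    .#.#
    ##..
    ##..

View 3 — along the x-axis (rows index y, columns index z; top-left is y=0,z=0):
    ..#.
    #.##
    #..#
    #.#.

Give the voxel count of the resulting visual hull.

initial block: 4^3 = 64
carve view 1 (along z, XY-mask fill 14/16): 56 voxels remain
carve view 2 (along y, XZ-mask fill 7/16): 25 voxels remain
carve view 3 (along x, YZ-mask fill 8/16): 9 voxels remain

9 voxels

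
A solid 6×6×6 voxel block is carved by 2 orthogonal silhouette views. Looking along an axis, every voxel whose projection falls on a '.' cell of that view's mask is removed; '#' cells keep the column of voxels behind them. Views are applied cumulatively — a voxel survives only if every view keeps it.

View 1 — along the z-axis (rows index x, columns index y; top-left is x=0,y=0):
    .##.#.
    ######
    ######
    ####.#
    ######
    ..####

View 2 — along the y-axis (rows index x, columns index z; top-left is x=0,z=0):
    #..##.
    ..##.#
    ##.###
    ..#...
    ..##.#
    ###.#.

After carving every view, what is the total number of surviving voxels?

remaining voxels: 96

full grid |V| = 216
carve view 1 (along z, XY-mask fill 30/36): 180 voxels remain
carve view 2 (along y, XZ-mask fill 19/36): 96 voxels remain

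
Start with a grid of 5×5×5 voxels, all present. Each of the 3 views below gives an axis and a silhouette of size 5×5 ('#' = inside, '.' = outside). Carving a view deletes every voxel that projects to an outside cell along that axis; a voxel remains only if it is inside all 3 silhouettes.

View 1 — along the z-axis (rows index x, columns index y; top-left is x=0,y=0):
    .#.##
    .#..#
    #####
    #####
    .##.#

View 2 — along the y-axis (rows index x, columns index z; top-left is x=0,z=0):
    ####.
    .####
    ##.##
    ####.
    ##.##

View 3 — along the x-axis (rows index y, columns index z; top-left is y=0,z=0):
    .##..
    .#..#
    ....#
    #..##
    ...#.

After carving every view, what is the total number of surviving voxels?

25 voxels

full grid |V| = 125
step 1: project along z, AND mask (18/25) → |grid| = 90
step 2: project along y, AND mask (20/25) → |grid| = 72
step 3: project along x, AND mask (9/25) → |grid| = 25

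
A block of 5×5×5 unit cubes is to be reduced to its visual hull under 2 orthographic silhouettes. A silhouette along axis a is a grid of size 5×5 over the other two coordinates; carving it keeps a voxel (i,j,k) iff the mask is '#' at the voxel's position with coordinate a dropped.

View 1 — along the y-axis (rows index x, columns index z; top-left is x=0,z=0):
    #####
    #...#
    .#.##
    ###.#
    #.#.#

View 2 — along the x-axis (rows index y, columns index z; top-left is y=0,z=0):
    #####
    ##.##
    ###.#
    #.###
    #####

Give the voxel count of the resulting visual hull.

77 voxels

full grid |V| = 125
  1. axis=1 (XZ plane), |mask|=17  ⇒  voxels=85
  2. axis=0 (YZ plane), |mask|=22  ⇒  voxels=77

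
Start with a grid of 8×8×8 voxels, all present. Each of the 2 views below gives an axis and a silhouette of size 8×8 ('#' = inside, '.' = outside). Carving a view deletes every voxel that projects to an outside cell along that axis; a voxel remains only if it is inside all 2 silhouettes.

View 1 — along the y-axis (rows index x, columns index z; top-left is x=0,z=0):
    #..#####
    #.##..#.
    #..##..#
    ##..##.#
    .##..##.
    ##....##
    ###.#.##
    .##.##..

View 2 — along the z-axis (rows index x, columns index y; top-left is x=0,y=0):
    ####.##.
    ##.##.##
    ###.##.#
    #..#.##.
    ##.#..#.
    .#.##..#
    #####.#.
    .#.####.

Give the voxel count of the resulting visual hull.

before carving: 512 voxels (8×8×8)
step 1: project along y, AND mask (37/64) → |grid| = 296
step 2: project along z, AND mask (41/64) → |grid| = 192

voxel count = 192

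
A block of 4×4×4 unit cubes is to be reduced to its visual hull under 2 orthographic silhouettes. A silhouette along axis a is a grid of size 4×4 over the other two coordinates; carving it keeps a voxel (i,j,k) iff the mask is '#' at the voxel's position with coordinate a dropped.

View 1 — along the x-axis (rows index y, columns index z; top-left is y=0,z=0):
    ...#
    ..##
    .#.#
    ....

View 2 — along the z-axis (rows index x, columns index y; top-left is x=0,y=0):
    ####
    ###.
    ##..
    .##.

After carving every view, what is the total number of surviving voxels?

17 voxels

before carving: 64 voxels (4×4×4)
  1. axis=0 (YZ plane), |mask|=5  ⇒  voxels=20
  2. axis=2 (XY plane), |mask|=11  ⇒  voxels=17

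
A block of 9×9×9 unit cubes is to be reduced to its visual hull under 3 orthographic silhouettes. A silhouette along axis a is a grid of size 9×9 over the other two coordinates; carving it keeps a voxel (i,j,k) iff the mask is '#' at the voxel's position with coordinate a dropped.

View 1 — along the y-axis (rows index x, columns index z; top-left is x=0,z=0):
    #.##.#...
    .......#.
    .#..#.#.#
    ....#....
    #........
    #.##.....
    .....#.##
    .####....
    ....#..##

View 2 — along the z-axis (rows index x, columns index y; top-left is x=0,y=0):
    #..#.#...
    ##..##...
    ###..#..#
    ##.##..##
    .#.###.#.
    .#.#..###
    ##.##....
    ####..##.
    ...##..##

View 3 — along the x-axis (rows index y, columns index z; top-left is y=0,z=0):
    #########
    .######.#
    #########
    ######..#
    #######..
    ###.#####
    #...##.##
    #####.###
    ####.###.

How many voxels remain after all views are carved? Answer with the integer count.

remaining voxels: 88

start: 9×9×9 = 729 voxels
step 1: project along y, AND mask (24/81) → |grid| = 216
step 2: project along z, AND mask (42/81) → |grid| = 110
step 3: project along x, AND mask (67/81) → |grid| = 88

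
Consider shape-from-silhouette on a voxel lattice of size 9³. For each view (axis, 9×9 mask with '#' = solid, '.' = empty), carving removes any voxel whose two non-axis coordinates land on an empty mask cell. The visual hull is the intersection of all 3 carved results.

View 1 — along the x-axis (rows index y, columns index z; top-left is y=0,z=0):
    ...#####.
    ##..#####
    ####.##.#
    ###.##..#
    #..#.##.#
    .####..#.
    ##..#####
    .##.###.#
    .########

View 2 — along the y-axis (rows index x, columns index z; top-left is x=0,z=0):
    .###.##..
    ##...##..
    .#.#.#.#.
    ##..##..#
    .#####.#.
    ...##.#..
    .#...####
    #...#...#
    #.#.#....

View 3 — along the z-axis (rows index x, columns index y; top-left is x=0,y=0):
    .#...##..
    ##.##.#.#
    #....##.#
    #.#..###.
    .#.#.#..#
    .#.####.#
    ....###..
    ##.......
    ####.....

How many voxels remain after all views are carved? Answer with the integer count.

remaining voxels: 111

initial block: 9^3 = 729
after view 1 [x-axis, 56 of 81 cells solid] → remaining = 504
after view 2 [y-axis, 38 of 81 cells solid] → remaining = 244
after view 3 [z-axis, 37 of 81 cells solid] → remaining = 111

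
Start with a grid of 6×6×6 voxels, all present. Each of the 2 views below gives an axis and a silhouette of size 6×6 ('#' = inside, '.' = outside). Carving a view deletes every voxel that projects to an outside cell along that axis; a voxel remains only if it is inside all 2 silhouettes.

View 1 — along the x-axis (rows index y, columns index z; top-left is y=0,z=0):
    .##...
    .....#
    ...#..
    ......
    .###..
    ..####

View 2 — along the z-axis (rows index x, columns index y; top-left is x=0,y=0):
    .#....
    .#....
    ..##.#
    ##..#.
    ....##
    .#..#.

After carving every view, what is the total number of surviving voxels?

full grid |V| = 216
after view 1 [x-axis, 11 of 36 cells solid] → remaining = 66
after view 2 [z-axis, 12 of 36 cells solid] → remaining = 24

|visual hull| = 24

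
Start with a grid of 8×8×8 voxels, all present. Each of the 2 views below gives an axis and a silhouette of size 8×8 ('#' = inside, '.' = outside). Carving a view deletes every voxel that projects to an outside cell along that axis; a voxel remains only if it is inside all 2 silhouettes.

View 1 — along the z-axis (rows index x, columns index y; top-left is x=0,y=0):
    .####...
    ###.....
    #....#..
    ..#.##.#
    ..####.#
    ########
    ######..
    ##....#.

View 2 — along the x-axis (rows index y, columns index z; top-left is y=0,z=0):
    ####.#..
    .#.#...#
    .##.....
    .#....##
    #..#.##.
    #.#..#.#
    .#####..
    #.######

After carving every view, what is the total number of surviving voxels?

before carving: 512 voxels (8×8×8)
carve view 1 (along z, XY-mask fill 35/64): 280 voxels remain
carve view 2 (along x, YZ-mask fill 33/64): 135 voxels remain

|visual hull| = 135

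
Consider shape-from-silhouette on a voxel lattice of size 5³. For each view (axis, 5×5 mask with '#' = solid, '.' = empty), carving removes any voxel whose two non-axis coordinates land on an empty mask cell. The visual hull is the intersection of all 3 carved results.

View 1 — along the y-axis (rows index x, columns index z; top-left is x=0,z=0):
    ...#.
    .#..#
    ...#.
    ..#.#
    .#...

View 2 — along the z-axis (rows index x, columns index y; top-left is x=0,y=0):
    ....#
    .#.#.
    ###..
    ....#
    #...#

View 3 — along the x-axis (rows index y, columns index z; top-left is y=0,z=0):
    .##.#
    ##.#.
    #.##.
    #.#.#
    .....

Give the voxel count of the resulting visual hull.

start: 5×5×5 = 125 voxels
V1 y: intersect with XZ mask (7 set) -- 35 left
V2 z: intersect with XY mask (9 set) -- 12 left
V3 x: intersect with YZ mask (12 set) -- 5 left

5 voxels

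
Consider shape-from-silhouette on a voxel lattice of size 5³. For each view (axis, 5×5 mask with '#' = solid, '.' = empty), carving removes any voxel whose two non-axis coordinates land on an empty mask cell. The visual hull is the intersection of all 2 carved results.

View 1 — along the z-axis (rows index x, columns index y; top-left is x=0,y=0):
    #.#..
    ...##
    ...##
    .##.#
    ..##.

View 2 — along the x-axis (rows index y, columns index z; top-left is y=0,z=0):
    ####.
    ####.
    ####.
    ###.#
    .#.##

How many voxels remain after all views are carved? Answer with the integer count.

initial block: 5^3 = 125
carve view 1 (along z, XY-mask fill 11/25): 55 voxels remain
carve view 2 (along x, YZ-mask fill 19/25): 41 voxels remain

41 voxels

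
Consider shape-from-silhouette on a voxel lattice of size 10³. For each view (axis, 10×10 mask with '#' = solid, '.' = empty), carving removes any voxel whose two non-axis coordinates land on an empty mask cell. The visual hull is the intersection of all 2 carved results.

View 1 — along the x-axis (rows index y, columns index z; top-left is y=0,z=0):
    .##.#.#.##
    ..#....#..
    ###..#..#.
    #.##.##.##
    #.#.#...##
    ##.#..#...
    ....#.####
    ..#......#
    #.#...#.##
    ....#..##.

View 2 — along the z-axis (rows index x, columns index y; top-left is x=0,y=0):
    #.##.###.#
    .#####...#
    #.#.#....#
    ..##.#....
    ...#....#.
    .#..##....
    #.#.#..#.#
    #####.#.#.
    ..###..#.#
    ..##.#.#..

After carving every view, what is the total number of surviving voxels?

voxel count = 212

initial block: 10^3 = 1000
  1. axis=0 (YZ plane), |mask|=44  ⇒  voxels=440
  2. axis=2 (XY plane), |mask|=46  ⇒  voxels=212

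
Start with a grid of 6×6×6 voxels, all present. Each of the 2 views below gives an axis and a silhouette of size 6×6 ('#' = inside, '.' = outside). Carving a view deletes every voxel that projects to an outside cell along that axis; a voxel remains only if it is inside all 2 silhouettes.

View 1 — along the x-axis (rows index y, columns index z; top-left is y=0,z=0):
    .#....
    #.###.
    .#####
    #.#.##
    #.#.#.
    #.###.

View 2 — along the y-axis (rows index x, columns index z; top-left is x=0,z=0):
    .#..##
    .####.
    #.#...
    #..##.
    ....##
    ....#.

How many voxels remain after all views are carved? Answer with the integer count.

57 voxels

initial block: 6^3 = 216
V1 x: intersect with YZ mask (21 set) -- 126 left
V2 y: intersect with XZ mask (15 set) -- 57 left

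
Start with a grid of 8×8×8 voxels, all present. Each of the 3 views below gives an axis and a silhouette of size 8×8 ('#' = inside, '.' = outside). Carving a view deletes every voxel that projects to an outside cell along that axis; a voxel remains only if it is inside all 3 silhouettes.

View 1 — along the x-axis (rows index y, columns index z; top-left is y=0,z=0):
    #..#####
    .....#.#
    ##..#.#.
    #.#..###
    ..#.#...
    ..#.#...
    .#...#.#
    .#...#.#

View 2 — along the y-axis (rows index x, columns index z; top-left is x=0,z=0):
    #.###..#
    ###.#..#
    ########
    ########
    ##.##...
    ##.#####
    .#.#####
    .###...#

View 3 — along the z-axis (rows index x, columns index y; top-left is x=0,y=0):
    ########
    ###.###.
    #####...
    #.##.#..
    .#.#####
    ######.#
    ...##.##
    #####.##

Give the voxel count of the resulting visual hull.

initial block: 8^3 = 512
after view 1 [x-axis, 27 of 64 cells solid] → remaining = 216
after view 2 [y-axis, 47 of 64 cells solid] → remaining = 156
after view 3 [z-axis, 47 of 64 cells solid] → remaining = 112

voxel count = 112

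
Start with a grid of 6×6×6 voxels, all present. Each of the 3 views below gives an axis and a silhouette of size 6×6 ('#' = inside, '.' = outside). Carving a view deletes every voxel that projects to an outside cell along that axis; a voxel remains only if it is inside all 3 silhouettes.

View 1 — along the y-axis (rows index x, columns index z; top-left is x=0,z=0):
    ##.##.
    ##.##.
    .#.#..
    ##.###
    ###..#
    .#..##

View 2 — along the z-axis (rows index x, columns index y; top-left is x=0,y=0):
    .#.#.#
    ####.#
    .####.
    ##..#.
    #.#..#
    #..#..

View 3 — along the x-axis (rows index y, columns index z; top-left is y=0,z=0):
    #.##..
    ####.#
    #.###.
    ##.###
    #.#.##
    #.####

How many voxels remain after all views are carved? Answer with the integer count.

voxel count = 49

before carving: 216 voxels (6×6×6)
after view 1 [y-axis, 22 of 36 cells solid] → remaining = 132
after view 2 [z-axis, 20 of 36 cells solid] → remaining = 73
after view 3 [x-axis, 26 of 36 cells solid] → remaining = 49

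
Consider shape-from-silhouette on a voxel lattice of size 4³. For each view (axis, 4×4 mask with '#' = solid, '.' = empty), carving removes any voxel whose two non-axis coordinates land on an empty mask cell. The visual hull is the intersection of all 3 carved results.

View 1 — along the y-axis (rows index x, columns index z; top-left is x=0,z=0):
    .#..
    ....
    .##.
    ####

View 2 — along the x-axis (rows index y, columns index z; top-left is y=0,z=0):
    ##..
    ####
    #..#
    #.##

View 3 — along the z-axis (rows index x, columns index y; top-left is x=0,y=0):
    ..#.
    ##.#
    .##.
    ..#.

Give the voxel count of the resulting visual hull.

4 voxels

before carving: 64 voxels (4×4×4)
  1. axis=1 (XZ plane), |mask|=7  ⇒  voxels=28
  2. axis=0 (YZ plane), |mask|=11  ⇒  voxels=17
  3. axis=2 (XY plane), |mask|=7  ⇒  voxels=4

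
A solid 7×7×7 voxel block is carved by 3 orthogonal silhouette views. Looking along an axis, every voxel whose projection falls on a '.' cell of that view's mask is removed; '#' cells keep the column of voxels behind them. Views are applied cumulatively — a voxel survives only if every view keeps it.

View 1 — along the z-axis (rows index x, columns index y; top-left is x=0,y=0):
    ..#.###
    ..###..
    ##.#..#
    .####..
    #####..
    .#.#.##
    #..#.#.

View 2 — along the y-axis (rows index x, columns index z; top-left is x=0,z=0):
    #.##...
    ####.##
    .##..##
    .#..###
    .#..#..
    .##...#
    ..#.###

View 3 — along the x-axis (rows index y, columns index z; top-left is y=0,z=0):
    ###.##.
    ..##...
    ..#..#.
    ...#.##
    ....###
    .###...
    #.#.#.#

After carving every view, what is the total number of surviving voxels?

before carving: 343 voxels (7×7×7)
  1. axis=2 (XY plane), |mask|=27  ⇒  voxels=189
  2. axis=1 (XZ plane), |mask|=26  ⇒  voxels=96
  3. axis=0 (YZ plane), |mask|=22  ⇒  voxels=41

remaining voxels: 41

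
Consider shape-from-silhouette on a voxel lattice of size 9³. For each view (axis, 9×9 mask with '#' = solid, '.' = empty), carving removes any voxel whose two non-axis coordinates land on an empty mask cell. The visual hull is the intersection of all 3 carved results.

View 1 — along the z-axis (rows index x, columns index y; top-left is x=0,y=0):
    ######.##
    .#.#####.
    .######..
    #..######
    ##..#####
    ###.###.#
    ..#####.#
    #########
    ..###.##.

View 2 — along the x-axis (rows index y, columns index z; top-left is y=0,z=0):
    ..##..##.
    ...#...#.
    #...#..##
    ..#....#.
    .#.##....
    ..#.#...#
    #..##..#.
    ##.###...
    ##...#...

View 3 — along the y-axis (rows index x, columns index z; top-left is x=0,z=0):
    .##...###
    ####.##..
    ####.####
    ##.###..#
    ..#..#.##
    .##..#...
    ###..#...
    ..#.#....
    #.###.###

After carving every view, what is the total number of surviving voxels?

start: 9×9×9 = 729 voxels
[1] z-view keeps 61 columns → grid now 549
[2] x-view keeps 30 columns → grid now 201
[3] y-view keeps 45 columns → grid now 99

remaining voxels: 99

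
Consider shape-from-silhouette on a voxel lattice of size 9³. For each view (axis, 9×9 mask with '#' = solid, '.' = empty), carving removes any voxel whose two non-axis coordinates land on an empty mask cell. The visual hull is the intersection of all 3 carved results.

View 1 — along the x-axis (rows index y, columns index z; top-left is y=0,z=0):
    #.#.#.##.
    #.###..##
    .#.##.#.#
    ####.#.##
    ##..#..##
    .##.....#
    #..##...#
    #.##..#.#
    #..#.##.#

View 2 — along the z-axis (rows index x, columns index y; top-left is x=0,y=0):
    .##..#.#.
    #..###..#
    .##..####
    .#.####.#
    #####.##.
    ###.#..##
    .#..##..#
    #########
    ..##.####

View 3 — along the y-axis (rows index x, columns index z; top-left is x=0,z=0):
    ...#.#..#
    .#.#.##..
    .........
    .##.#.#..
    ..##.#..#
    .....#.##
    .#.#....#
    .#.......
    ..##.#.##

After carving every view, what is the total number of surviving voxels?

initial block: 9^3 = 729
after view 1 [x-axis, 45 of 81 cells solid] → remaining = 405
after view 2 [z-axis, 53 of 81 cells solid] → remaining = 263
after view 3 [y-axis, 27 of 81 cells solid] → remaining = 80

voxel count = 80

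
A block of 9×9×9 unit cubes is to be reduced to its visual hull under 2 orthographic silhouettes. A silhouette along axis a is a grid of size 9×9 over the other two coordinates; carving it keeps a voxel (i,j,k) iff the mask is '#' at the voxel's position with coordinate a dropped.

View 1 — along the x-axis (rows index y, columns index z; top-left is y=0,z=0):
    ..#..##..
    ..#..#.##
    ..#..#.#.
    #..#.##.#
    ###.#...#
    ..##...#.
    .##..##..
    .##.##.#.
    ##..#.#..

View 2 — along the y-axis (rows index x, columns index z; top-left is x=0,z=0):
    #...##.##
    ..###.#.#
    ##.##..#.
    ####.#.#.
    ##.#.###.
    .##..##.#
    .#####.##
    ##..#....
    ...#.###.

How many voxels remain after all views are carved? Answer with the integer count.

before carving: 729 voxels (9×9×9)
  1. axis=0 (YZ plane), |mask|=36  ⇒  voxels=324
  2. axis=1 (XZ plane), |mask|=46  ⇒  voxels=182

182 voxels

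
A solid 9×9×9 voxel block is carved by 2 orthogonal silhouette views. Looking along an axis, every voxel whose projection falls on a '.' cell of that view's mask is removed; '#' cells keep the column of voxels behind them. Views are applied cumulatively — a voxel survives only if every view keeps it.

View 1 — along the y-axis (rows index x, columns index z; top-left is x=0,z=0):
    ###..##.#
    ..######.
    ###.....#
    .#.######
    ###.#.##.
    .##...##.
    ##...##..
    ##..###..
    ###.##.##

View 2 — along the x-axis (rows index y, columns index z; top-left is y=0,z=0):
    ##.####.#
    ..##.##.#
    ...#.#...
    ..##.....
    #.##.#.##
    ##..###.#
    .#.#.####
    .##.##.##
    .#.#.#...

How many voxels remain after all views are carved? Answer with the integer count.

full grid |V| = 729
after view 1 [y-axis, 49 of 81 cells solid] → remaining = 441
after view 2 [x-axis, 43 of 81 cells solid] → remaining = 226

voxel count = 226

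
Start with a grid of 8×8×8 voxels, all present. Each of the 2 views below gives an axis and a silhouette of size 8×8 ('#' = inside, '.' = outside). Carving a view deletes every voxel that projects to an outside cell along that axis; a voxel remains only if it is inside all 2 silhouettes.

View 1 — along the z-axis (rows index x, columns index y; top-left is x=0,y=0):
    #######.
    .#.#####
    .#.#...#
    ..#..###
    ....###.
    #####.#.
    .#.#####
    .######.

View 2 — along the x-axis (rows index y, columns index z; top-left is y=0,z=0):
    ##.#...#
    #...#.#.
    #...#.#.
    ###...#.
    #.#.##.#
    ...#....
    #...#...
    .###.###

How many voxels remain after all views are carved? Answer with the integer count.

|visual hull| = 136

full grid |V| = 512
  1. axis=2 (XY plane), |mask|=41  ⇒  voxels=328
  2. axis=0 (YZ plane), |mask|=28  ⇒  voxels=136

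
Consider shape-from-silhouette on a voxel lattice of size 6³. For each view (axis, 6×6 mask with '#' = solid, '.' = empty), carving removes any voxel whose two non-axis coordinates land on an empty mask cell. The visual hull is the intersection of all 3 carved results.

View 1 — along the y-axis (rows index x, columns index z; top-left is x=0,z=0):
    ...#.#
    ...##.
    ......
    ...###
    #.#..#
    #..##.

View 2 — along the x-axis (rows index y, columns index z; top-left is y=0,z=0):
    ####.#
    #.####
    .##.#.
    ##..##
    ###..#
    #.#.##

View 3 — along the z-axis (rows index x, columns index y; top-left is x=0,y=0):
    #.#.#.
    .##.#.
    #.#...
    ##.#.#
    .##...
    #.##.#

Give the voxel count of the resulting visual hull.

26 voxels

full grid |V| = 216
  1. axis=1 (XZ plane), |mask|=13  ⇒  voxels=78
  2. axis=0 (YZ plane), |mask|=25  ⇒  voxels=50
  3. axis=2 (XY plane), |mask|=18  ⇒  voxels=26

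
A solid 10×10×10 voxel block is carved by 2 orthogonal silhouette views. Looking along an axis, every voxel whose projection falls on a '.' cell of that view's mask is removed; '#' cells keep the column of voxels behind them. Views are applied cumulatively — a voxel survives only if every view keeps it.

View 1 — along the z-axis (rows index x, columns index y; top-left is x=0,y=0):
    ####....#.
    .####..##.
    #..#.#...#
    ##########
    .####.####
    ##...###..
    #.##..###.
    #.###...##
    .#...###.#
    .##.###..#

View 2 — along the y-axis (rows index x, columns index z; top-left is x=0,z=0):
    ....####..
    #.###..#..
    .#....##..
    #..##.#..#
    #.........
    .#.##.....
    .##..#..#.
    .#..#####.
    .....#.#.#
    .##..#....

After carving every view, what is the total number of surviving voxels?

full grid |V| = 1000
[1] z-view keeps 61 columns → grid now 610
[2] y-view keeps 37 columns → grid now 228

remaining voxels: 228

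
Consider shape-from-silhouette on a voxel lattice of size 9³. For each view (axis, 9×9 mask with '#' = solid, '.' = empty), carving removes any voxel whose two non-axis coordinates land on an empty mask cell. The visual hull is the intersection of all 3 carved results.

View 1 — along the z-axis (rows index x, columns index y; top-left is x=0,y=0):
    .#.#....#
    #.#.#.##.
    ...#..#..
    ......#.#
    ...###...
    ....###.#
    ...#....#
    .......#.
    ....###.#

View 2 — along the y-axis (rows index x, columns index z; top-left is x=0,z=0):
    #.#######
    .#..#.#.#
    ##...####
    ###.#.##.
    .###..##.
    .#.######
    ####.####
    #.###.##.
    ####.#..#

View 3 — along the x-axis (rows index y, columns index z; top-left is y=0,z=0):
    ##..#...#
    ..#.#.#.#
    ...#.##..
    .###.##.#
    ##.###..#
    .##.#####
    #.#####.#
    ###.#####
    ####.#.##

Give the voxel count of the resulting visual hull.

initial block: 9^3 = 729
V1 z: intersect with XY mask (26 set) -- 234 left
V2 y: intersect with XZ mask (56 set) -- 157 left
V3 x: intersect with YZ mask (52 set) -- 114 left

voxel count = 114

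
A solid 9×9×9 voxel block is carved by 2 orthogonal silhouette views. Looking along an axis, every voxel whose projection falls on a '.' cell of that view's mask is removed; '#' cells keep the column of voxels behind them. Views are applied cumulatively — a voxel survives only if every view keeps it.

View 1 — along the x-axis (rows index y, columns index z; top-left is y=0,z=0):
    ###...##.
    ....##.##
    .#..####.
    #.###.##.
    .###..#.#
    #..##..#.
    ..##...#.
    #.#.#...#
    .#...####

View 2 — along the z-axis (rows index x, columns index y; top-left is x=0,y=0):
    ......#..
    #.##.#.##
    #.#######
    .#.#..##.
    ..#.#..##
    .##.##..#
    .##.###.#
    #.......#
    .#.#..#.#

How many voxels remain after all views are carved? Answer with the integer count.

full grid |V| = 729
V1 x: intersect with YZ mask (41 set) -- 369 left
V2 z: intersect with XY mask (40 set) -- 182 left

182 voxels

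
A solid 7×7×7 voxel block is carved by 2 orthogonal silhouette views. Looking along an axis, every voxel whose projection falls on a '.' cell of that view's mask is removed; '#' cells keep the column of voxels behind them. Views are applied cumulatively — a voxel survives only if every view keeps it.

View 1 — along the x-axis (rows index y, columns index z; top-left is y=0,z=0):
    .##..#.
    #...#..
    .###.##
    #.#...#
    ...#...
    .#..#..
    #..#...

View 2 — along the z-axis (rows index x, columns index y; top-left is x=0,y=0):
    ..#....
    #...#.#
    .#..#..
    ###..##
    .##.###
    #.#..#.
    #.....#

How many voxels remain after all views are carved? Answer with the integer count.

voxel count = 55

before carving: 343 voxels (7×7×7)
  1. axis=0 (YZ plane), |mask|=18  ⇒  voxels=126
  2. axis=2 (XY plane), |mask|=21  ⇒  voxels=55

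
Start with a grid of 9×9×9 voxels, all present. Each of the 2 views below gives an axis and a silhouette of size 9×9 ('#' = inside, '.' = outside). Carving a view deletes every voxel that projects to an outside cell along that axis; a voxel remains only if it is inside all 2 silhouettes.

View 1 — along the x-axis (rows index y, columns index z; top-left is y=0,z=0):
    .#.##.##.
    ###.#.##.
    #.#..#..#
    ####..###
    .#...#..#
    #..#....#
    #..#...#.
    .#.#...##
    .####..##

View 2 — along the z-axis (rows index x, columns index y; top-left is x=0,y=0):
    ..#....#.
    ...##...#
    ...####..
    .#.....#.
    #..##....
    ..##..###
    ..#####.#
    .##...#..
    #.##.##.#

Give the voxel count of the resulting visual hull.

remaining voxels: 156

initial block: 9^3 = 729
V1 x: intersect with YZ mask (41 set) -- 369 left
V2 z: intersect with XY mask (34 set) -- 156 left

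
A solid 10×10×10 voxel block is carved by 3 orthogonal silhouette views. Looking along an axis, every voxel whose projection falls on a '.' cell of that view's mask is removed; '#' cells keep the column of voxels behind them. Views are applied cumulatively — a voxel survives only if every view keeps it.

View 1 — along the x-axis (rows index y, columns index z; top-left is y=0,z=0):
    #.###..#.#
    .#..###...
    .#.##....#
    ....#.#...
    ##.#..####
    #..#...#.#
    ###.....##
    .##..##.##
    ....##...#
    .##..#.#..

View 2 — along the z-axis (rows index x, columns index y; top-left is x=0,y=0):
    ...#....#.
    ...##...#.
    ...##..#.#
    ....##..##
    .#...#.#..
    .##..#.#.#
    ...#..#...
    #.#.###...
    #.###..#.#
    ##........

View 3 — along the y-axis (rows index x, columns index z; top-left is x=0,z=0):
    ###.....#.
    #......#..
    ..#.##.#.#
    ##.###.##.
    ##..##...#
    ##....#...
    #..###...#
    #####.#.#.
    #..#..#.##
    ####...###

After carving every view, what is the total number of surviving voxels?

before carving: 1000 voxels (10×10×10)
V1 x: intersect with YZ mask (45 set) -- 450 left
V2 z: intersect with XY mask (36 set) -- 162 left
V3 y: intersect with XZ mask (50 set) -- 80 left

voxel count = 80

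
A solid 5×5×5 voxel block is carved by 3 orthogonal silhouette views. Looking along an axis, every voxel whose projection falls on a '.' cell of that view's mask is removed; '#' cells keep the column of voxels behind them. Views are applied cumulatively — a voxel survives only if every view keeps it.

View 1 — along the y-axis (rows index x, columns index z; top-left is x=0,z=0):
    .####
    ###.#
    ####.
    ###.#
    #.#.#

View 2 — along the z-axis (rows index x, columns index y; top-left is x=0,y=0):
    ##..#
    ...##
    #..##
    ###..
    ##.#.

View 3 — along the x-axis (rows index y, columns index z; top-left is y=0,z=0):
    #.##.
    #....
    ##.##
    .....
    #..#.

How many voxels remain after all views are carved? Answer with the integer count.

before carving: 125 voxels (5×5×5)
V1 y: intersect with XZ mask (19 set) -- 95 left
V2 z: intersect with XY mask (14 set) -- 53 left
V3 x: intersect with YZ mask (10 set) -- 18 left

voxel count = 18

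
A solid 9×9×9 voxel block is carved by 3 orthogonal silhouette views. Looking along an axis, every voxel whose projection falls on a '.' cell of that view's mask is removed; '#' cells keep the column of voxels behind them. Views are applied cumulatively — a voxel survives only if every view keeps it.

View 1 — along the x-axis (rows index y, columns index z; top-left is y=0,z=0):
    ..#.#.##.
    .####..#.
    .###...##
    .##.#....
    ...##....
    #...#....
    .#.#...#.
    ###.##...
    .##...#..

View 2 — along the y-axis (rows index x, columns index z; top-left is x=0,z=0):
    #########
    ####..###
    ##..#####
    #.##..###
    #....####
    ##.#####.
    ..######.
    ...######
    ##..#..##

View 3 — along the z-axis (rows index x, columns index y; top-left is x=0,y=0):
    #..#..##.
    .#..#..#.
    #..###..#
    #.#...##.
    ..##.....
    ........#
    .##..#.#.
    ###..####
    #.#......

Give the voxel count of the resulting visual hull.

|visual hull| = 79

initial block: 9^3 = 729
carve view 1 (along x, YZ-mask fill 32/81): 288 voxels remain
carve view 2 (along y, XZ-mask fill 58/81): 193 voxels remain
carve view 3 (along z, XY-mask fill 32/81): 79 voxels remain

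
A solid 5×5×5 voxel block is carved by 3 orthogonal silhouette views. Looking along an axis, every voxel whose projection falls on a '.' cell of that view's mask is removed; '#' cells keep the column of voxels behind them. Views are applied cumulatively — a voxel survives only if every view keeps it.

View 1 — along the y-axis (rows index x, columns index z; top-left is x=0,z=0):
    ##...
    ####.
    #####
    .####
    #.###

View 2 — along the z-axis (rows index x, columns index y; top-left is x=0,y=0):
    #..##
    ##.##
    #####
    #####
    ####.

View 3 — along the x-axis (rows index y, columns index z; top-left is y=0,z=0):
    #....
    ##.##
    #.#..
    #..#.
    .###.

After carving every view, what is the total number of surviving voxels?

initial block: 5^3 = 125
step 1: project along y, AND mask (19/25) → |grid| = 95
step 2: project along z, AND mask (21/25) → |grid| = 83
step 3: project along x, AND mask (12/25) → |grid| = 40

remaining voxels: 40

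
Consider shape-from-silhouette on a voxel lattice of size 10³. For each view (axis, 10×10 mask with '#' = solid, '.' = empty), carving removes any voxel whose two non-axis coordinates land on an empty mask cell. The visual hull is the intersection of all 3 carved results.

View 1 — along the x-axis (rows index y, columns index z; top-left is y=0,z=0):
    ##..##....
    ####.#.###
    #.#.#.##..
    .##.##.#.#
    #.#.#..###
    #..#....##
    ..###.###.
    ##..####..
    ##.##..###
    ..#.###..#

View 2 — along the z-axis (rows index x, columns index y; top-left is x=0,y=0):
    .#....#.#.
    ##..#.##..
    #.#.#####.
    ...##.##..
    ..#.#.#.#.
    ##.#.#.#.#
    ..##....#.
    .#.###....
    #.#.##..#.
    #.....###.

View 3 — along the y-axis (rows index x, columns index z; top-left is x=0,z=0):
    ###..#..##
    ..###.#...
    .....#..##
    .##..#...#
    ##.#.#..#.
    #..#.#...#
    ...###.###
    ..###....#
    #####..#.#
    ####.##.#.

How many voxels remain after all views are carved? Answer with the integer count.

before carving: 1000 voxels (10×10×10)
step 1: project along x, AND mask (57/100) → |grid| = 570
step 2: project along z, AND mask (45/100) → |grid| = 261
step 3: project along y, AND mask (50/100) → |grid| = 123

123 voxels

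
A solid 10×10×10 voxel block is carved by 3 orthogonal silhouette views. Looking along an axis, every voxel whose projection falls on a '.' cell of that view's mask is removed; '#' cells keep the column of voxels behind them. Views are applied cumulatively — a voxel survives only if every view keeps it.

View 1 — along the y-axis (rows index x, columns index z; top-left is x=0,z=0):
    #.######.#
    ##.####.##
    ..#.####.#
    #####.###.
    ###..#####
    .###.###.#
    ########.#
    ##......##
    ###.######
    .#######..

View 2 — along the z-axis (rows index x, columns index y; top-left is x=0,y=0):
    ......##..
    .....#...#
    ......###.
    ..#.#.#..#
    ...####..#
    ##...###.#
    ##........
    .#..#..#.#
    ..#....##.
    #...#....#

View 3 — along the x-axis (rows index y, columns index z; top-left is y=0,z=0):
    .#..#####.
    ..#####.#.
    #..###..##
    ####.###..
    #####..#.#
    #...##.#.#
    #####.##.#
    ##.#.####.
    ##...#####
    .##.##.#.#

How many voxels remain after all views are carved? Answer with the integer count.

|visual hull| = 158

full grid |V| = 1000
after view 1 [y-axis, 74 of 100 cells solid] → remaining = 740
after view 2 [z-axis, 34 of 100 cells solid] → remaining = 246
after view 3 [x-axis, 65 of 100 cells solid] → remaining = 158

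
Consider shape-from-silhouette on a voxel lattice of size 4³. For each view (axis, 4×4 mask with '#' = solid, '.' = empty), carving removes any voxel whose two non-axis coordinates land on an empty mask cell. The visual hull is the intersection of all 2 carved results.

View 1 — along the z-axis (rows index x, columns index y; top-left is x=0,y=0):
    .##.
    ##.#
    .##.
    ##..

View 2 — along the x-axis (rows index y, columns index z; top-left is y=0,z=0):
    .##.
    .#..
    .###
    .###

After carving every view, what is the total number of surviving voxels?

full grid |V| = 64
[1] z-view keeps 9 columns → grid now 36
[2] x-view keeps 9 columns → grid now 17

remaining voxels: 17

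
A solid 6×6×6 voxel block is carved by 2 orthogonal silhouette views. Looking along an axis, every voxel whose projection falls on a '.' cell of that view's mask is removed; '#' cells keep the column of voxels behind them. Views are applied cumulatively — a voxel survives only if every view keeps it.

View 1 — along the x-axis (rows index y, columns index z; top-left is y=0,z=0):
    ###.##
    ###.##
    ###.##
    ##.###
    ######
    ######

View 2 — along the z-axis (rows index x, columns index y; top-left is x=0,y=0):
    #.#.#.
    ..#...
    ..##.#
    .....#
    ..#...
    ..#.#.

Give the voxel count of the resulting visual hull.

before carving: 216 voxels (6×6×6)
step 1: project along x, AND mask (32/36) → |grid| = 192
step 2: project along z, AND mask (11/36) → |grid| = 59

remaining voxels: 59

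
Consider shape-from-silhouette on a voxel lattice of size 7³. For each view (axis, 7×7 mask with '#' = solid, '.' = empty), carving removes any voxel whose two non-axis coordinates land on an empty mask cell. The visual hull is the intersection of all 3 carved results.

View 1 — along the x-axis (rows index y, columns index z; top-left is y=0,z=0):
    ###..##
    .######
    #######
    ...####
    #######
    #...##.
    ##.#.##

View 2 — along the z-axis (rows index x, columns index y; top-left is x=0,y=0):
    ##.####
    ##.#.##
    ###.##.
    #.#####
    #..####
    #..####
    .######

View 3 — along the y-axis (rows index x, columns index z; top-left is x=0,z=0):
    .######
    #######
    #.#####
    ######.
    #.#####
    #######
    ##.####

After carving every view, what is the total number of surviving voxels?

start: 7×7×7 = 343 voxels
step 1: project along x, AND mask (37/49) → |grid| = 259
step 2: project along z, AND mask (38/49) → |grid| = 192
step 3: project along y, AND mask (44/49) → |grid| = 173

|visual hull| = 173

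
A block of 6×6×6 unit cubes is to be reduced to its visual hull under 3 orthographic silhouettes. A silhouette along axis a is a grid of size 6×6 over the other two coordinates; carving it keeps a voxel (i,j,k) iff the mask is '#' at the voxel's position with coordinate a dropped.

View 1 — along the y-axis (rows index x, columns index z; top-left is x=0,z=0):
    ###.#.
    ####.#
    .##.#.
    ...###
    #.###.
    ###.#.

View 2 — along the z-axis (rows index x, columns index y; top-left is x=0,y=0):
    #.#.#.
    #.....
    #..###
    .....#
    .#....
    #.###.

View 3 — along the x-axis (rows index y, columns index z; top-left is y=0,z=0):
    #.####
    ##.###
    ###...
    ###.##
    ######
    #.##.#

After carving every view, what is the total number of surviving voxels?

initial block: 6^3 = 216
after view 1 [y-axis, 23 of 36 cells solid] → remaining = 138
after view 2 [z-axis, 14 of 36 cells solid] → remaining = 52
after view 3 [x-axis, 28 of 36 cells solid] → remaining = 42

remaining voxels: 42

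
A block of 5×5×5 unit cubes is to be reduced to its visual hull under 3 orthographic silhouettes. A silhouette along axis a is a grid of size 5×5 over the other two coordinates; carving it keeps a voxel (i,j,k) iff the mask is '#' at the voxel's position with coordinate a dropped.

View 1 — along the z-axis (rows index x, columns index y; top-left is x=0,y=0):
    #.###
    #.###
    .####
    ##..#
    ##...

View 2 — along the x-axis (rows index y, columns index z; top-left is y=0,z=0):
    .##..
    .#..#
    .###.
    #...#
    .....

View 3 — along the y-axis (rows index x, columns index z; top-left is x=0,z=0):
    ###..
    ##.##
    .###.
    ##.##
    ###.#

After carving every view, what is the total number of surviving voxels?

full grid |V| = 125
  1. axis=2 (XY plane), |mask|=17  ⇒  voxels=85
  2. axis=0 (YZ plane), |mask|=9  ⇒  voxels=29
  3. axis=1 (XZ plane), |mask|=18  ⇒  voxels=21

|visual hull| = 21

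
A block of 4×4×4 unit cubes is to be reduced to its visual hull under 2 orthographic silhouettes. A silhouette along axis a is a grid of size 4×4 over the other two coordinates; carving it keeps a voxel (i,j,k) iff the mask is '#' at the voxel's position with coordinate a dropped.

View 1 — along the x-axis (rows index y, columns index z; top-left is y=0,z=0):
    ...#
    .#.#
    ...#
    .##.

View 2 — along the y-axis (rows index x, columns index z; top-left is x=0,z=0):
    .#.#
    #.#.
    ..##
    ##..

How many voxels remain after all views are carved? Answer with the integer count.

voxel count = 12

start: 4×4×4 = 64 voxels
after view 1 [x-axis, 6 of 16 cells solid] → remaining = 24
after view 2 [y-axis, 8 of 16 cells solid] → remaining = 12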